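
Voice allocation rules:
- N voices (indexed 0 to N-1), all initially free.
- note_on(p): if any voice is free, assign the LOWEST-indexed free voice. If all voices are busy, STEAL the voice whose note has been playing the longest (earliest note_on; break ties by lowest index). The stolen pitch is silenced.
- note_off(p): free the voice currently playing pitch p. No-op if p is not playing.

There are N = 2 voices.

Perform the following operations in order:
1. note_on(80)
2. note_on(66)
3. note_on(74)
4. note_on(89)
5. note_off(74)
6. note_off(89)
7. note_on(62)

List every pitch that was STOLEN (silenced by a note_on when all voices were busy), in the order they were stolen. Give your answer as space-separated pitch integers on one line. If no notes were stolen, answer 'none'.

Answer: 80 66

Derivation:
Op 1: note_on(80): voice 0 is free -> assigned | voices=[80 -]
Op 2: note_on(66): voice 1 is free -> assigned | voices=[80 66]
Op 3: note_on(74): all voices busy, STEAL voice 0 (pitch 80, oldest) -> assign | voices=[74 66]
Op 4: note_on(89): all voices busy, STEAL voice 1 (pitch 66, oldest) -> assign | voices=[74 89]
Op 5: note_off(74): free voice 0 | voices=[- 89]
Op 6: note_off(89): free voice 1 | voices=[- -]
Op 7: note_on(62): voice 0 is free -> assigned | voices=[62 -]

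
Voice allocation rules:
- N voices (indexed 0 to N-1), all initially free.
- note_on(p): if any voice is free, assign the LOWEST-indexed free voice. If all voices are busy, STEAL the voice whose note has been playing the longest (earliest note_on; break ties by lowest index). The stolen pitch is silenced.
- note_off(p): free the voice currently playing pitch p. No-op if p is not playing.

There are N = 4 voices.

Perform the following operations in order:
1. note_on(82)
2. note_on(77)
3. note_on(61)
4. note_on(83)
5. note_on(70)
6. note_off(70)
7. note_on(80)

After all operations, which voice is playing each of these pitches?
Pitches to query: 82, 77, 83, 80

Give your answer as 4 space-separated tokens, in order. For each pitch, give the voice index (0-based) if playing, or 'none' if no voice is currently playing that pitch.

Op 1: note_on(82): voice 0 is free -> assigned | voices=[82 - - -]
Op 2: note_on(77): voice 1 is free -> assigned | voices=[82 77 - -]
Op 3: note_on(61): voice 2 is free -> assigned | voices=[82 77 61 -]
Op 4: note_on(83): voice 3 is free -> assigned | voices=[82 77 61 83]
Op 5: note_on(70): all voices busy, STEAL voice 0 (pitch 82, oldest) -> assign | voices=[70 77 61 83]
Op 6: note_off(70): free voice 0 | voices=[- 77 61 83]
Op 7: note_on(80): voice 0 is free -> assigned | voices=[80 77 61 83]

Answer: none 1 3 0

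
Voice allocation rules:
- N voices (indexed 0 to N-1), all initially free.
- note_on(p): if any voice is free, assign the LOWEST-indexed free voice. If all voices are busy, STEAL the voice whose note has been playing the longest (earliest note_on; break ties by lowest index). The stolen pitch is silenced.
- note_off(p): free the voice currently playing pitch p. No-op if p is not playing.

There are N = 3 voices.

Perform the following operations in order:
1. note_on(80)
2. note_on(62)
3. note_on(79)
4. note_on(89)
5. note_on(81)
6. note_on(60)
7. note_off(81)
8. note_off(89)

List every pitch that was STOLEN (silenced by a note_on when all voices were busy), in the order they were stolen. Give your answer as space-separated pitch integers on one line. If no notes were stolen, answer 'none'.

Answer: 80 62 79

Derivation:
Op 1: note_on(80): voice 0 is free -> assigned | voices=[80 - -]
Op 2: note_on(62): voice 1 is free -> assigned | voices=[80 62 -]
Op 3: note_on(79): voice 2 is free -> assigned | voices=[80 62 79]
Op 4: note_on(89): all voices busy, STEAL voice 0 (pitch 80, oldest) -> assign | voices=[89 62 79]
Op 5: note_on(81): all voices busy, STEAL voice 1 (pitch 62, oldest) -> assign | voices=[89 81 79]
Op 6: note_on(60): all voices busy, STEAL voice 2 (pitch 79, oldest) -> assign | voices=[89 81 60]
Op 7: note_off(81): free voice 1 | voices=[89 - 60]
Op 8: note_off(89): free voice 0 | voices=[- - 60]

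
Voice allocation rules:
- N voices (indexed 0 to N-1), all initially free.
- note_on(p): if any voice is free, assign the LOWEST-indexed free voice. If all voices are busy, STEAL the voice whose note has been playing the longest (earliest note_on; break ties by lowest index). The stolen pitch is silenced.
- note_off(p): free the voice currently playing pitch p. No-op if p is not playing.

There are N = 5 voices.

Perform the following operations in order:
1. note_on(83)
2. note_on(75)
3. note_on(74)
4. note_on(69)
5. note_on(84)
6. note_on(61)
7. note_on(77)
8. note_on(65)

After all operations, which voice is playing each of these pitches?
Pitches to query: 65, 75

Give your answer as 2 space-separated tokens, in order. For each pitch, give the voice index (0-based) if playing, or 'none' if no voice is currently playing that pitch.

Answer: 2 none

Derivation:
Op 1: note_on(83): voice 0 is free -> assigned | voices=[83 - - - -]
Op 2: note_on(75): voice 1 is free -> assigned | voices=[83 75 - - -]
Op 3: note_on(74): voice 2 is free -> assigned | voices=[83 75 74 - -]
Op 4: note_on(69): voice 3 is free -> assigned | voices=[83 75 74 69 -]
Op 5: note_on(84): voice 4 is free -> assigned | voices=[83 75 74 69 84]
Op 6: note_on(61): all voices busy, STEAL voice 0 (pitch 83, oldest) -> assign | voices=[61 75 74 69 84]
Op 7: note_on(77): all voices busy, STEAL voice 1 (pitch 75, oldest) -> assign | voices=[61 77 74 69 84]
Op 8: note_on(65): all voices busy, STEAL voice 2 (pitch 74, oldest) -> assign | voices=[61 77 65 69 84]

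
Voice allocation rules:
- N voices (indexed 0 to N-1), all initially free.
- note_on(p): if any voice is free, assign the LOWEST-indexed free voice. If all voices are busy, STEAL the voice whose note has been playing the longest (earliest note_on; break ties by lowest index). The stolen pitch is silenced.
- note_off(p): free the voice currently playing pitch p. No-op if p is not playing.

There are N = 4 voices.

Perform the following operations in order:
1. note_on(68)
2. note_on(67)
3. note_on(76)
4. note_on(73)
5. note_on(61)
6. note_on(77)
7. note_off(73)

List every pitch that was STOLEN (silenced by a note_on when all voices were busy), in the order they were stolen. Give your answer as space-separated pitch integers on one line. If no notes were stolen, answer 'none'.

Op 1: note_on(68): voice 0 is free -> assigned | voices=[68 - - -]
Op 2: note_on(67): voice 1 is free -> assigned | voices=[68 67 - -]
Op 3: note_on(76): voice 2 is free -> assigned | voices=[68 67 76 -]
Op 4: note_on(73): voice 3 is free -> assigned | voices=[68 67 76 73]
Op 5: note_on(61): all voices busy, STEAL voice 0 (pitch 68, oldest) -> assign | voices=[61 67 76 73]
Op 6: note_on(77): all voices busy, STEAL voice 1 (pitch 67, oldest) -> assign | voices=[61 77 76 73]
Op 7: note_off(73): free voice 3 | voices=[61 77 76 -]

Answer: 68 67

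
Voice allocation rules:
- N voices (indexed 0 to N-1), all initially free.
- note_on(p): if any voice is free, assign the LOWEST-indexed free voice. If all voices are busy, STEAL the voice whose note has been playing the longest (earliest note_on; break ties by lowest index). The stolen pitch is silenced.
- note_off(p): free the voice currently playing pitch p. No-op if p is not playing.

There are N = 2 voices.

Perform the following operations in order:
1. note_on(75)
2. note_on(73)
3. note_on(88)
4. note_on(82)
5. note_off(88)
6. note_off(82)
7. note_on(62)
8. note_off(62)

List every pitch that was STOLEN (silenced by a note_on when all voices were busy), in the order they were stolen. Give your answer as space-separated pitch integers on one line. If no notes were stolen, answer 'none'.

Op 1: note_on(75): voice 0 is free -> assigned | voices=[75 -]
Op 2: note_on(73): voice 1 is free -> assigned | voices=[75 73]
Op 3: note_on(88): all voices busy, STEAL voice 0 (pitch 75, oldest) -> assign | voices=[88 73]
Op 4: note_on(82): all voices busy, STEAL voice 1 (pitch 73, oldest) -> assign | voices=[88 82]
Op 5: note_off(88): free voice 0 | voices=[- 82]
Op 6: note_off(82): free voice 1 | voices=[- -]
Op 7: note_on(62): voice 0 is free -> assigned | voices=[62 -]
Op 8: note_off(62): free voice 0 | voices=[- -]

Answer: 75 73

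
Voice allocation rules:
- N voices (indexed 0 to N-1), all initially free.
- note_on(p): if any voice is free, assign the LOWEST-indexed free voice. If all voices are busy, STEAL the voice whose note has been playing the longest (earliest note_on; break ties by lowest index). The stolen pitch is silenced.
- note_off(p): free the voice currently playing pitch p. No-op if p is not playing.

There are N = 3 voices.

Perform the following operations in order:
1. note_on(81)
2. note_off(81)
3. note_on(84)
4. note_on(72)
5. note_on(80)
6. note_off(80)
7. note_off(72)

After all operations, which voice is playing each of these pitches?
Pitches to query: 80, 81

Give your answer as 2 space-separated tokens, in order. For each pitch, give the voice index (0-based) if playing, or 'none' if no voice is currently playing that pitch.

Answer: none none

Derivation:
Op 1: note_on(81): voice 0 is free -> assigned | voices=[81 - -]
Op 2: note_off(81): free voice 0 | voices=[- - -]
Op 3: note_on(84): voice 0 is free -> assigned | voices=[84 - -]
Op 4: note_on(72): voice 1 is free -> assigned | voices=[84 72 -]
Op 5: note_on(80): voice 2 is free -> assigned | voices=[84 72 80]
Op 6: note_off(80): free voice 2 | voices=[84 72 -]
Op 7: note_off(72): free voice 1 | voices=[84 - -]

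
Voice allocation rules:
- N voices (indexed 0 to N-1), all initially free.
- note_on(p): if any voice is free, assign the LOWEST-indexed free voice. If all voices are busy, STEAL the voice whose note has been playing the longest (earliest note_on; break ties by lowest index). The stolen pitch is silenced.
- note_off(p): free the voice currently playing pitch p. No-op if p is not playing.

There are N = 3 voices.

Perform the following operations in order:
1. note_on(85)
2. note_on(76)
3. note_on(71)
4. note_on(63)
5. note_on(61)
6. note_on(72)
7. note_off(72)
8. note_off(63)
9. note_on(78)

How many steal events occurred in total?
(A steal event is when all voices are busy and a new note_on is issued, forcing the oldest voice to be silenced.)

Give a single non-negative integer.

Op 1: note_on(85): voice 0 is free -> assigned | voices=[85 - -]
Op 2: note_on(76): voice 1 is free -> assigned | voices=[85 76 -]
Op 3: note_on(71): voice 2 is free -> assigned | voices=[85 76 71]
Op 4: note_on(63): all voices busy, STEAL voice 0 (pitch 85, oldest) -> assign | voices=[63 76 71]
Op 5: note_on(61): all voices busy, STEAL voice 1 (pitch 76, oldest) -> assign | voices=[63 61 71]
Op 6: note_on(72): all voices busy, STEAL voice 2 (pitch 71, oldest) -> assign | voices=[63 61 72]
Op 7: note_off(72): free voice 2 | voices=[63 61 -]
Op 8: note_off(63): free voice 0 | voices=[- 61 -]
Op 9: note_on(78): voice 0 is free -> assigned | voices=[78 61 -]

Answer: 3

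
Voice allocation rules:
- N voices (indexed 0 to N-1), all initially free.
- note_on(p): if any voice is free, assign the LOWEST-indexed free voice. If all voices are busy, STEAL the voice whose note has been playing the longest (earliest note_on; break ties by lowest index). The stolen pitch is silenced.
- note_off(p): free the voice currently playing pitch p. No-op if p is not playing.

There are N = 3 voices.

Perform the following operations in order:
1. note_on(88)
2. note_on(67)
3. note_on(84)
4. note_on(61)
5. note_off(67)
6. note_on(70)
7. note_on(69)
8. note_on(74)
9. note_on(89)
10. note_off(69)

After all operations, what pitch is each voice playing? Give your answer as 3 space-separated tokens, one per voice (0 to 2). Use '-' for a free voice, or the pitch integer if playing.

Op 1: note_on(88): voice 0 is free -> assigned | voices=[88 - -]
Op 2: note_on(67): voice 1 is free -> assigned | voices=[88 67 -]
Op 3: note_on(84): voice 2 is free -> assigned | voices=[88 67 84]
Op 4: note_on(61): all voices busy, STEAL voice 0 (pitch 88, oldest) -> assign | voices=[61 67 84]
Op 5: note_off(67): free voice 1 | voices=[61 - 84]
Op 6: note_on(70): voice 1 is free -> assigned | voices=[61 70 84]
Op 7: note_on(69): all voices busy, STEAL voice 2 (pitch 84, oldest) -> assign | voices=[61 70 69]
Op 8: note_on(74): all voices busy, STEAL voice 0 (pitch 61, oldest) -> assign | voices=[74 70 69]
Op 9: note_on(89): all voices busy, STEAL voice 1 (pitch 70, oldest) -> assign | voices=[74 89 69]
Op 10: note_off(69): free voice 2 | voices=[74 89 -]

Answer: 74 89 -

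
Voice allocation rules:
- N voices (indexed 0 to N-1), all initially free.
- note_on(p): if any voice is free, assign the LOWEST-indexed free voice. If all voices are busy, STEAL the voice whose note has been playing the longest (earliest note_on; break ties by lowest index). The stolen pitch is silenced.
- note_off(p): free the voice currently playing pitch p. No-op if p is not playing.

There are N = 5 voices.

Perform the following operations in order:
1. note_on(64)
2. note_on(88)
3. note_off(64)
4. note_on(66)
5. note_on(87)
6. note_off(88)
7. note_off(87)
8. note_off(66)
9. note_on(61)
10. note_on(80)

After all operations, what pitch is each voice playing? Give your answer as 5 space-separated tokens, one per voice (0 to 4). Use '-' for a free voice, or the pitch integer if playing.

Answer: 61 80 - - -

Derivation:
Op 1: note_on(64): voice 0 is free -> assigned | voices=[64 - - - -]
Op 2: note_on(88): voice 1 is free -> assigned | voices=[64 88 - - -]
Op 3: note_off(64): free voice 0 | voices=[- 88 - - -]
Op 4: note_on(66): voice 0 is free -> assigned | voices=[66 88 - - -]
Op 5: note_on(87): voice 2 is free -> assigned | voices=[66 88 87 - -]
Op 6: note_off(88): free voice 1 | voices=[66 - 87 - -]
Op 7: note_off(87): free voice 2 | voices=[66 - - - -]
Op 8: note_off(66): free voice 0 | voices=[- - - - -]
Op 9: note_on(61): voice 0 is free -> assigned | voices=[61 - - - -]
Op 10: note_on(80): voice 1 is free -> assigned | voices=[61 80 - - -]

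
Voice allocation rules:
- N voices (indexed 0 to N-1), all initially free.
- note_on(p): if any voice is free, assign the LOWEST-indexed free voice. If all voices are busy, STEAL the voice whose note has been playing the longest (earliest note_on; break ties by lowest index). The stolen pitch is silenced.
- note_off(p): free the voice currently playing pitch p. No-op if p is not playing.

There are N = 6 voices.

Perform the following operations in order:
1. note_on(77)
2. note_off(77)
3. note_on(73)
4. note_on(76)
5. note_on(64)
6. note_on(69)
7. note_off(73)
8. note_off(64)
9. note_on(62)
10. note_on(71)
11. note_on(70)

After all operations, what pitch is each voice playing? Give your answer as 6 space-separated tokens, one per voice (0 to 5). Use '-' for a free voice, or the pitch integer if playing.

Answer: 62 76 71 69 70 -

Derivation:
Op 1: note_on(77): voice 0 is free -> assigned | voices=[77 - - - - -]
Op 2: note_off(77): free voice 0 | voices=[- - - - - -]
Op 3: note_on(73): voice 0 is free -> assigned | voices=[73 - - - - -]
Op 4: note_on(76): voice 1 is free -> assigned | voices=[73 76 - - - -]
Op 5: note_on(64): voice 2 is free -> assigned | voices=[73 76 64 - - -]
Op 6: note_on(69): voice 3 is free -> assigned | voices=[73 76 64 69 - -]
Op 7: note_off(73): free voice 0 | voices=[- 76 64 69 - -]
Op 8: note_off(64): free voice 2 | voices=[- 76 - 69 - -]
Op 9: note_on(62): voice 0 is free -> assigned | voices=[62 76 - 69 - -]
Op 10: note_on(71): voice 2 is free -> assigned | voices=[62 76 71 69 - -]
Op 11: note_on(70): voice 4 is free -> assigned | voices=[62 76 71 69 70 -]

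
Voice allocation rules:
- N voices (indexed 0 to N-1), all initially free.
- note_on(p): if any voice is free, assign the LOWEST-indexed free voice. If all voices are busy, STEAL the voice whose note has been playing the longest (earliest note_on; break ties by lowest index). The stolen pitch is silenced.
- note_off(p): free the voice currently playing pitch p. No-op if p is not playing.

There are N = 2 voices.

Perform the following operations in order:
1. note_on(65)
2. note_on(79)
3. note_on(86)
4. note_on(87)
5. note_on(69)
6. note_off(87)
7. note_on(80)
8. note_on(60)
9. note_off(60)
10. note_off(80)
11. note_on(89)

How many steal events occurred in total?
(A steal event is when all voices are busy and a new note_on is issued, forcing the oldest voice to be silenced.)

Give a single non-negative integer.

Answer: 4

Derivation:
Op 1: note_on(65): voice 0 is free -> assigned | voices=[65 -]
Op 2: note_on(79): voice 1 is free -> assigned | voices=[65 79]
Op 3: note_on(86): all voices busy, STEAL voice 0 (pitch 65, oldest) -> assign | voices=[86 79]
Op 4: note_on(87): all voices busy, STEAL voice 1 (pitch 79, oldest) -> assign | voices=[86 87]
Op 5: note_on(69): all voices busy, STEAL voice 0 (pitch 86, oldest) -> assign | voices=[69 87]
Op 6: note_off(87): free voice 1 | voices=[69 -]
Op 7: note_on(80): voice 1 is free -> assigned | voices=[69 80]
Op 8: note_on(60): all voices busy, STEAL voice 0 (pitch 69, oldest) -> assign | voices=[60 80]
Op 9: note_off(60): free voice 0 | voices=[- 80]
Op 10: note_off(80): free voice 1 | voices=[- -]
Op 11: note_on(89): voice 0 is free -> assigned | voices=[89 -]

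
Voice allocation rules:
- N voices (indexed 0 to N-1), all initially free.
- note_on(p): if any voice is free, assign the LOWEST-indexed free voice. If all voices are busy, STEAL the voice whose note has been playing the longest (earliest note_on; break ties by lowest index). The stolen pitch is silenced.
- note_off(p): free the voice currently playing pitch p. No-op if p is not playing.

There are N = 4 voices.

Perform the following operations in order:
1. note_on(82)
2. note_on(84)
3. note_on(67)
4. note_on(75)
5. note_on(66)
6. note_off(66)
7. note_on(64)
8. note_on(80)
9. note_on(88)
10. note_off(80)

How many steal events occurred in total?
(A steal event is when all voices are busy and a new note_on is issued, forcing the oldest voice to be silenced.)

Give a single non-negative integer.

Answer: 3

Derivation:
Op 1: note_on(82): voice 0 is free -> assigned | voices=[82 - - -]
Op 2: note_on(84): voice 1 is free -> assigned | voices=[82 84 - -]
Op 3: note_on(67): voice 2 is free -> assigned | voices=[82 84 67 -]
Op 4: note_on(75): voice 3 is free -> assigned | voices=[82 84 67 75]
Op 5: note_on(66): all voices busy, STEAL voice 0 (pitch 82, oldest) -> assign | voices=[66 84 67 75]
Op 6: note_off(66): free voice 0 | voices=[- 84 67 75]
Op 7: note_on(64): voice 0 is free -> assigned | voices=[64 84 67 75]
Op 8: note_on(80): all voices busy, STEAL voice 1 (pitch 84, oldest) -> assign | voices=[64 80 67 75]
Op 9: note_on(88): all voices busy, STEAL voice 2 (pitch 67, oldest) -> assign | voices=[64 80 88 75]
Op 10: note_off(80): free voice 1 | voices=[64 - 88 75]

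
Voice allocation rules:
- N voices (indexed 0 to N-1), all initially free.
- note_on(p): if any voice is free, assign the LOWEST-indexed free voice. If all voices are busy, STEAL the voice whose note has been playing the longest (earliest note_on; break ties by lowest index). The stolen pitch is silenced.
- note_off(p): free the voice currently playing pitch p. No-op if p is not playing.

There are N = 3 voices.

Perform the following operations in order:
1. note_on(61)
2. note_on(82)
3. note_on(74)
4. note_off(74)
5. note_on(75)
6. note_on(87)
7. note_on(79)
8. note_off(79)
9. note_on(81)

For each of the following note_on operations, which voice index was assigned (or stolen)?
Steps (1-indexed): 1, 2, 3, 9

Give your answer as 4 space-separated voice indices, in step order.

Op 1: note_on(61): voice 0 is free -> assigned | voices=[61 - -]
Op 2: note_on(82): voice 1 is free -> assigned | voices=[61 82 -]
Op 3: note_on(74): voice 2 is free -> assigned | voices=[61 82 74]
Op 4: note_off(74): free voice 2 | voices=[61 82 -]
Op 5: note_on(75): voice 2 is free -> assigned | voices=[61 82 75]
Op 6: note_on(87): all voices busy, STEAL voice 0 (pitch 61, oldest) -> assign | voices=[87 82 75]
Op 7: note_on(79): all voices busy, STEAL voice 1 (pitch 82, oldest) -> assign | voices=[87 79 75]
Op 8: note_off(79): free voice 1 | voices=[87 - 75]
Op 9: note_on(81): voice 1 is free -> assigned | voices=[87 81 75]

Answer: 0 1 2 1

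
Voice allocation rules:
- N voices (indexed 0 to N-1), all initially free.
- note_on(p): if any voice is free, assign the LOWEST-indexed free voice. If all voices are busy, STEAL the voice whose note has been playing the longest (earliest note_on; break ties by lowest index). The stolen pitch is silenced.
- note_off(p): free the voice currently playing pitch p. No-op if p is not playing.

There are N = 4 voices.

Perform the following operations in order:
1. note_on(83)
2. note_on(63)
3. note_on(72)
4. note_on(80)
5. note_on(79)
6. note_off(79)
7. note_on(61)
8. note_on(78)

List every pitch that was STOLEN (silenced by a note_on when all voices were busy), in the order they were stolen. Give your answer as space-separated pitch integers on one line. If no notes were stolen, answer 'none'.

Answer: 83 63

Derivation:
Op 1: note_on(83): voice 0 is free -> assigned | voices=[83 - - -]
Op 2: note_on(63): voice 1 is free -> assigned | voices=[83 63 - -]
Op 3: note_on(72): voice 2 is free -> assigned | voices=[83 63 72 -]
Op 4: note_on(80): voice 3 is free -> assigned | voices=[83 63 72 80]
Op 5: note_on(79): all voices busy, STEAL voice 0 (pitch 83, oldest) -> assign | voices=[79 63 72 80]
Op 6: note_off(79): free voice 0 | voices=[- 63 72 80]
Op 7: note_on(61): voice 0 is free -> assigned | voices=[61 63 72 80]
Op 8: note_on(78): all voices busy, STEAL voice 1 (pitch 63, oldest) -> assign | voices=[61 78 72 80]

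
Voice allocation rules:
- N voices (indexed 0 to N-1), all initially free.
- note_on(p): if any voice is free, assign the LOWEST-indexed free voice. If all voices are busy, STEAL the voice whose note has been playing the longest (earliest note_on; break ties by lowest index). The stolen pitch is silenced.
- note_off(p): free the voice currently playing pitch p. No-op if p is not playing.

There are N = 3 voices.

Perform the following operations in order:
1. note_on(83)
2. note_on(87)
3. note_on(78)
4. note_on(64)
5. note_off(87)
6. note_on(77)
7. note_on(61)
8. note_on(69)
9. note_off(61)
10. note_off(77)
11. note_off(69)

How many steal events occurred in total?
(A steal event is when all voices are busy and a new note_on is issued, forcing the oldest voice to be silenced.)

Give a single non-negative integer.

Answer: 3

Derivation:
Op 1: note_on(83): voice 0 is free -> assigned | voices=[83 - -]
Op 2: note_on(87): voice 1 is free -> assigned | voices=[83 87 -]
Op 3: note_on(78): voice 2 is free -> assigned | voices=[83 87 78]
Op 4: note_on(64): all voices busy, STEAL voice 0 (pitch 83, oldest) -> assign | voices=[64 87 78]
Op 5: note_off(87): free voice 1 | voices=[64 - 78]
Op 6: note_on(77): voice 1 is free -> assigned | voices=[64 77 78]
Op 7: note_on(61): all voices busy, STEAL voice 2 (pitch 78, oldest) -> assign | voices=[64 77 61]
Op 8: note_on(69): all voices busy, STEAL voice 0 (pitch 64, oldest) -> assign | voices=[69 77 61]
Op 9: note_off(61): free voice 2 | voices=[69 77 -]
Op 10: note_off(77): free voice 1 | voices=[69 - -]
Op 11: note_off(69): free voice 0 | voices=[- - -]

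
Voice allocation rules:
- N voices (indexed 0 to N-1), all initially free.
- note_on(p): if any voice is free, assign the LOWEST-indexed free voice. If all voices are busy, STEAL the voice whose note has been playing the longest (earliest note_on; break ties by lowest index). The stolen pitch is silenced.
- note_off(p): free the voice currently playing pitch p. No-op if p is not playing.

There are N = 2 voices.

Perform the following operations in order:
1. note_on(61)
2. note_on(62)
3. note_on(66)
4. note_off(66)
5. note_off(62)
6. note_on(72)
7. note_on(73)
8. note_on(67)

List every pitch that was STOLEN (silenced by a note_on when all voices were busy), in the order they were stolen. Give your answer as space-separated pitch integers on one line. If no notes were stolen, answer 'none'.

Op 1: note_on(61): voice 0 is free -> assigned | voices=[61 -]
Op 2: note_on(62): voice 1 is free -> assigned | voices=[61 62]
Op 3: note_on(66): all voices busy, STEAL voice 0 (pitch 61, oldest) -> assign | voices=[66 62]
Op 4: note_off(66): free voice 0 | voices=[- 62]
Op 5: note_off(62): free voice 1 | voices=[- -]
Op 6: note_on(72): voice 0 is free -> assigned | voices=[72 -]
Op 7: note_on(73): voice 1 is free -> assigned | voices=[72 73]
Op 8: note_on(67): all voices busy, STEAL voice 0 (pitch 72, oldest) -> assign | voices=[67 73]

Answer: 61 72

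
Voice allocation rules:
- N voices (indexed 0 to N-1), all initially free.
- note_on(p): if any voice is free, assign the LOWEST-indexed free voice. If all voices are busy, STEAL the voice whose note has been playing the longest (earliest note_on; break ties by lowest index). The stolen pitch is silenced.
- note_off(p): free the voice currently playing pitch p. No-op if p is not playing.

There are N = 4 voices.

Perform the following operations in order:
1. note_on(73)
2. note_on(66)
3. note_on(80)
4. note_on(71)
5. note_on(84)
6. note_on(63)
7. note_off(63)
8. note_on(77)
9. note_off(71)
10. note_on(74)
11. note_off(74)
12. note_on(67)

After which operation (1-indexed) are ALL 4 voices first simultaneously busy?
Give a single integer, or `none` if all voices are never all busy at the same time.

Answer: 4

Derivation:
Op 1: note_on(73): voice 0 is free -> assigned | voices=[73 - - -]
Op 2: note_on(66): voice 1 is free -> assigned | voices=[73 66 - -]
Op 3: note_on(80): voice 2 is free -> assigned | voices=[73 66 80 -]
Op 4: note_on(71): voice 3 is free -> assigned | voices=[73 66 80 71]
Op 5: note_on(84): all voices busy, STEAL voice 0 (pitch 73, oldest) -> assign | voices=[84 66 80 71]
Op 6: note_on(63): all voices busy, STEAL voice 1 (pitch 66, oldest) -> assign | voices=[84 63 80 71]
Op 7: note_off(63): free voice 1 | voices=[84 - 80 71]
Op 8: note_on(77): voice 1 is free -> assigned | voices=[84 77 80 71]
Op 9: note_off(71): free voice 3 | voices=[84 77 80 -]
Op 10: note_on(74): voice 3 is free -> assigned | voices=[84 77 80 74]
Op 11: note_off(74): free voice 3 | voices=[84 77 80 -]
Op 12: note_on(67): voice 3 is free -> assigned | voices=[84 77 80 67]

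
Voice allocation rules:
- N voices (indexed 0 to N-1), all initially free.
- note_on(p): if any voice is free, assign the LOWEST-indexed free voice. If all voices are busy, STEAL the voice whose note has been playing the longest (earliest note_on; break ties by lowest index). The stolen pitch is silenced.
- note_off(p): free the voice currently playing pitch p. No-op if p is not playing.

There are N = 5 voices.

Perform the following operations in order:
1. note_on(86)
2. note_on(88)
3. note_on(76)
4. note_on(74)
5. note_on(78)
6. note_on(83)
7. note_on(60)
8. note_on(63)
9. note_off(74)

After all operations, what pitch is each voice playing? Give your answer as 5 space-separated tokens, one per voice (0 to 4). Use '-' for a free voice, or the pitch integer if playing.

Op 1: note_on(86): voice 0 is free -> assigned | voices=[86 - - - -]
Op 2: note_on(88): voice 1 is free -> assigned | voices=[86 88 - - -]
Op 3: note_on(76): voice 2 is free -> assigned | voices=[86 88 76 - -]
Op 4: note_on(74): voice 3 is free -> assigned | voices=[86 88 76 74 -]
Op 5: note_on(78): voice 4 is free -> assigned | voices=[86 88 76 74 78]
Op 6: note_on(83): all voices busy, STEAL voice 0 (pitch 86, oldest) -> assign | voices=[83 88 76 74 78]
Op 7: note_on(60): all voices busy, STEAL voice 1 (pitch 88, oldest) -> assign | voices=[83 60 76 74 78]
Op 8: note_on(63): all voices busy, STEAL voice 2 (pitch 76, oldest) -> assign | voices=[83 60 63 74 78]
Op 9: note_off(74): free voice 3 | voices=[83 60 63 - 78]

Answer: 83 60 63 - 78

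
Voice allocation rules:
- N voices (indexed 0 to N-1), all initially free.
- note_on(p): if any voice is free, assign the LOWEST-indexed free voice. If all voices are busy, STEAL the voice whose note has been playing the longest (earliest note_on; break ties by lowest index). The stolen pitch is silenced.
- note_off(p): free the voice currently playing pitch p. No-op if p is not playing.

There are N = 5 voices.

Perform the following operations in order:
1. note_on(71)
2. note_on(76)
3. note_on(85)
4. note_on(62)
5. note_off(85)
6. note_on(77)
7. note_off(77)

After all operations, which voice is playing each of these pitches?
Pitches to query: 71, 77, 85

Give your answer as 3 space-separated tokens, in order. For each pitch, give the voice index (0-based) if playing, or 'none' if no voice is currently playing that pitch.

Answer: 0 none none

Derivation:
Op 1: note_on(71): voice 0 is free -> assigned | voices=[71 - - - -]
Op 2: note_on(76): voice 1 is free -> assigned | voices=[71 76 - - -]
Op 3: note_on(85): voice 2 is free -> assigned | voices=[71 76 85 - -]
Op 4: note_on(62): voice 3 is free -> assigned | voices=[71 76 85 62 -]
Op 5: note_off(85): free voice 2 | voices=[71 76 - 62 -]
Op 6: note_on(77): voice 2 is free -> assigned | voices=[71 76 77 62 -]
Op 7: note_off(77): free voice 2 | voices=[71 76 - 62 -]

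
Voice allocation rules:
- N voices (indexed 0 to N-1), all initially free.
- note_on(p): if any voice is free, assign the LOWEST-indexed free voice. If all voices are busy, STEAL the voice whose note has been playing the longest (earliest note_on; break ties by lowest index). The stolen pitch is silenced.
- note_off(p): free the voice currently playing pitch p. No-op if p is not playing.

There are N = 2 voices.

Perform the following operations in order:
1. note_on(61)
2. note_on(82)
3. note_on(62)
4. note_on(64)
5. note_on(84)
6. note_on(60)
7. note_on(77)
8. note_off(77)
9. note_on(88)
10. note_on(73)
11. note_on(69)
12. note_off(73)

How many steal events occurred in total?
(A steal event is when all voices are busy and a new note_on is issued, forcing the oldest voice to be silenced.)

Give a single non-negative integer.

Answer: 7

Derivation:
Op 1: note_on(61): voice 0 is free -> assigned | voices=[61 -]
Op 2: note_on(82): voice 1 is free -> assigned | voices=[61 82]
Op 3: note_on(62): all voices busy, STEAL voice 0 (pitch 61, oldest) -> assign | voices=[62 82]
Op 4: note_on(64): all voices busy, STEAL voice 1 (pitch 82, oldest) -> assign | voices=[62 64]
Op 5: note_on(84): all voices busy, STEAL voice 0 (pitch 62, oldest) -> assign | voices=[84 64]
Op 6: note_on(60): all voices busy, STEAL voice 1 (pitch 64, oldest) -> assign | voices=[84 60]
Op 7: note_on(77): all voices busy, STEAL voice 0 (pitch 84, oldest) -> assign | voices=[77 60]
Op 8: note_off(77): free voice 0 | voices=[- 60]
Op 9: note_on(88): voice 0 is free -> assigned | voices=[88 60]
Op 10: note_on(73): all voices busy, STEAL voice 1 (pitch 60, oldest) -> assign | voices=[88 73]
Op 11: note_on(69): all voices busy, STEAL voice 0 (pitch 88, oldest) -> assign | voices=[69 73]
Op 12: note_off(73): free voice 1 | voices=[69 -]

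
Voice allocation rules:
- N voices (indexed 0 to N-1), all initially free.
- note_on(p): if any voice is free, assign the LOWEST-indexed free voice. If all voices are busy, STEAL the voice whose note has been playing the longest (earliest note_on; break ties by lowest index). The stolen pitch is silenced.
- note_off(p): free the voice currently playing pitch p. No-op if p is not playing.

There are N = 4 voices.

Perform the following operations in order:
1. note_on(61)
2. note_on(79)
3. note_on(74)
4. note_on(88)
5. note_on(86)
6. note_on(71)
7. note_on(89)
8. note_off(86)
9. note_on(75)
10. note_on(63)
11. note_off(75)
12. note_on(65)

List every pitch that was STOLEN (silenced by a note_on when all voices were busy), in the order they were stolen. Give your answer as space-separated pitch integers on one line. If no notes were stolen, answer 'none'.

Op 1: note_on(61): voice 0 is free -> assigned | voices=[61 - - -]
Op 2: note_on(79): voice 1 is free -> assigned | voices=[61 79 - -]
Op 3: note_on(74): voice 2 is free -> assigned | voices=[61 79 74 -]
Op 4: note_on(88): voice 3 is free -> assigned | voices=[61 79 74 88]
Op 5: note_on(86): all voices busy, STEAL voice 0 (pitch 61, oldest) -> assign | voices=[86 79 74 88]
Op 6: note_on(71): all voices busy, STEAL voice 1 (pitch 79, oldest) -> assign | voices=[86 71 74 88]
Op 7: note_on(89): all voices busy, STEAL voice 2 (pitch 74, oldest) -> assign | voices=[86 71 89 88]
Op 8: note_off(86): free voice 0 | voices=[- 71 89 88]
Op 9: note_on(75): voice 0 is free -> assigned | voices=[75 71 89 88]
Op 10: note_on(63): all voices busy, STEAL voice 3 (pitch 88, oldest) -> assign | voices=[75 71 89 63]
Op 11: note_off(75): free voice 0 | voices=[- 71 89 63]
Op 12: note_on(65): voice 0 is free -> assigned | voices=[65 71 89 63]

Answer: 61 79 74 88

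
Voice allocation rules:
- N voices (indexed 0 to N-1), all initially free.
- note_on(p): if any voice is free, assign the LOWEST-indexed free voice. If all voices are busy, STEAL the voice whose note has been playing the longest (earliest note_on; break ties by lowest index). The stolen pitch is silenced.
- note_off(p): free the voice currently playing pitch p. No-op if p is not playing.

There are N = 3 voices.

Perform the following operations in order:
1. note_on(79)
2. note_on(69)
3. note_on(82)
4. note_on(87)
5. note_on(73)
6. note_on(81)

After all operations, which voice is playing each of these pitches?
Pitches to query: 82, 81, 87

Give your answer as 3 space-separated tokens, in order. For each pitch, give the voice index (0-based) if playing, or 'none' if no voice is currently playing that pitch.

Answer: none 2 0

Derivation:
Op 1: note_on(79): voice 0 is free -> assigned | voices=[79 - -]
Op 2: note_on(69): voice 1 is free -> assigned | voices=[79 69 -]
Op 3: note_on(82): voice 2 is free -> assigned | voices=[79 69 82]
Op 4: note_on(87): all voices busy, STEAL voice 0 (pitch 79, oldest) -> assign | voices=[87 69 82]
Op 5: note_on(73): all voices busy, STEAL voice 1 (pitch 69, oldest) -> assign | voices=[87 73 82]
Op 6: note_on(81): all voices busy, STEAL voice 2 (pitch 82, oldest) -> assign | voices=[87 73 81]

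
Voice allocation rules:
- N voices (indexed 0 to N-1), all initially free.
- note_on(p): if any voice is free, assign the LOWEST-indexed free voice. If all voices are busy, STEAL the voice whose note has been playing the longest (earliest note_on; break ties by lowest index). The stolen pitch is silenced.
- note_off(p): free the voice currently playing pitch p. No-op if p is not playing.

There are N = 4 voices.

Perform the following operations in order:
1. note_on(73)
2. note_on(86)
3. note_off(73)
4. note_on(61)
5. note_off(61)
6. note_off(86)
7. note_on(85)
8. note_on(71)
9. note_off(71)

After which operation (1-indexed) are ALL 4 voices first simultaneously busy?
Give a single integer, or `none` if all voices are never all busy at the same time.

Op 1: note_on(73): voice 0 is free -> assigned | voices=[73 - - -]
Op 2: note_on(86): voice 1 is free -> assigned | voices=[73 86 - -]
Op 3: note_off(73): free voice 0 | voices=[- 86 - -]
Op 4: note_on(61): voice 0 is free -> assigned | voices=[61 86 - -]
Op 5: note_off(61): free voice 0 | voices=[- 86 - -]
Op 6: note_off(86): free voice 1 | voices=[- - - -]
Op 7: note_on(85): voice 0 is free -> assigned | voices=[85 - - -]
Op 8: note_on(71): voice 1 is free -> assigned | voices=[85 71 - -]
Op 9: note_off(71): free voice 1 | voices=[85 - - -]

Answer: none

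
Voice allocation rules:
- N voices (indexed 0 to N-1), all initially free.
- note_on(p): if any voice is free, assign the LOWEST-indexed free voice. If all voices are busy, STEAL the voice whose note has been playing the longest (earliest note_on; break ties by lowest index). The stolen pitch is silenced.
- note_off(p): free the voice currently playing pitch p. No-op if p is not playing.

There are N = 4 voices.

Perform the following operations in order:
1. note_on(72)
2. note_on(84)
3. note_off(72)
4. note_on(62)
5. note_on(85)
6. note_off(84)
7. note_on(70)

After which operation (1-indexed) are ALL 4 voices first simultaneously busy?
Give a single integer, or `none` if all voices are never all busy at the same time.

Answer: none

Derivation:
Op 1: note_on(72): voice 0 is free -> assigned | voices=[72 - - -]
Op 2: note_on(84): voice 1 is free -> assigned | voices=[72 84 - -]
Op 3: note_off(72): free voice 0 | voices=[- 84 - -]
Op 4: note_on(62): voice 0 is free -> assigned | voices=[62 84 - -]
Op 5: note_on(85): voice 2 is free -> assigned | voices=[62 84 85 -]
Op 6: note_off(84): free voice 1 | voices=[62 - 85 -]
Op 7: note_on(70): voice 1 is free -> assigned | voices=[62 70 85 -]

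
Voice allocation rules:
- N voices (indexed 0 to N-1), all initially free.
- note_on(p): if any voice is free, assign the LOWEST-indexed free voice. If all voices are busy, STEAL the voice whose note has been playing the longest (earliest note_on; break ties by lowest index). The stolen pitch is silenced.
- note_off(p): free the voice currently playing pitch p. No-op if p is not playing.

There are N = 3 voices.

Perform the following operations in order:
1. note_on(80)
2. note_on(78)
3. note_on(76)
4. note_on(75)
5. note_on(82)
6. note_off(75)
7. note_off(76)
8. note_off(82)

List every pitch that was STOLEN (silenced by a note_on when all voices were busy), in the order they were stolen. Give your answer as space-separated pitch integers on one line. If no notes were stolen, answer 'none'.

Answer: 80 78

Derivation:
Op 1: note_on(80): voice 0 is free -> assigned | voices=[80 - -]
Op 2: note_on(78): voice 1 is free -> assigned | voices=[80 78 -]
Op 3: note_on(76): voice 2 is free -> assigned | voices=[80 78 76]
Op 4: note_on(75): all voices busy, STEAL voice 0 (pitch 80, oldest) -> assign | voices=[75 78 76]
Op 5: note_on(82): all voices busy, STEAL voice 1 (pitch 78, oldest) -> assign | voices=[75 82 76]
Op 6: note_off(75): free voice 0 | voices=[- 82 76]
Op 7: note_off(76): free voice 2 | voices=[- 82 -]
Op 8: note_off(82): free voice 1 | voices=[- - -]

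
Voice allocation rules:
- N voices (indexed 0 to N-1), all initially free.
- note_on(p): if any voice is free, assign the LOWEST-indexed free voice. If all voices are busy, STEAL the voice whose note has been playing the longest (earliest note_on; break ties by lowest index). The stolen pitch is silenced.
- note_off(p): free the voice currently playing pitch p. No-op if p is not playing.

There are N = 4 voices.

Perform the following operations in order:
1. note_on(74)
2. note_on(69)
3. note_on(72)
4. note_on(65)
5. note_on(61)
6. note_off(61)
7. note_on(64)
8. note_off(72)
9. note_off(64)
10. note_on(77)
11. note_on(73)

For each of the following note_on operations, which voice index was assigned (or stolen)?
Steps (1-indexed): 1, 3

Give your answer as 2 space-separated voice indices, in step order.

Answer: 0 2

Derivation:
Op 1: note_on(74): voice 0 is free -> assigned | voices=[74 - - -]
Op 2: note_on(69): voice 1 is free -> assigned | voices=[74 69 - -]
Op 3: note_on(72): voice 2 is free -> assigned | voices=[74 69 72 -]
Op 4: note_on(65): voice 3 is free -> assigned | voices=[74 69 72 65]
Op 5: note_on(61): all voices busy, STEAL voice 0 (pitch 74, oldest) -> assign | voices=[61 69 72 65]
Op 6: note_off(61): free voice 0 | voices=[- 69 72 65]
Op 7: note_on(64): voice 0 is free -> assigned | voices=[64 69 72 65]
Op 8: note_off(72): free voice 2 | voices=[64 69 - 65]
Op 9: note_off(64): free voice 0 | voices=[- 69 - 65]
Op 10: note_on(77): voice 0 is free -> assigned | voices=[77 69 - 65]
Op 11: note_on(73): voice 2 is free -> assigned | voices=[77 69 73 65]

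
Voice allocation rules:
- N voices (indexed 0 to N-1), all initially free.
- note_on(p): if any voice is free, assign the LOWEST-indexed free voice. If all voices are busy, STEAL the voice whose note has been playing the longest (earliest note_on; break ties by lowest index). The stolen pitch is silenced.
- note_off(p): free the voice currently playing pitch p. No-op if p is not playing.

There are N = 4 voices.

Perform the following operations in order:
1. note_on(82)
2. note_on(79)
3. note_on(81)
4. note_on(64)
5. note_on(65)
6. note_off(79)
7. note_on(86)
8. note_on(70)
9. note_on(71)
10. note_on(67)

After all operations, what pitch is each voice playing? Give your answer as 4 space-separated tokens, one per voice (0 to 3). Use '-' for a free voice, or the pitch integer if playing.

Answer: 67 86 70 71

Derivation:
Op 1: note_on(82): voice 0 is free -> assigned | voices=[82 - - -]
Op 2: note_on(79): voice 1 is free -> assigned | voices=[82 79 - -]
Op 3: note_on(81): voice 2 is free -> assigned | voices=[82 79 81 -]
Op 4: note_on(64): voice 3 is free -> assigned | voices=[82 79 81 64]
Op 5: note_on(65): all voices busy, STEAL voice 0 (pitch 82, oldest) -> assign | voices=[65 79 81 64]
Op 6: note_off(79): free voice 1 | voices=[65 - 81 64]
Op 7: note_on(86): voice 1 is free -> assigned | voices=[65 86 81 64]
Op 8: note_on(70): all voices busy, STEAL voice 2 (pitch 81, oldest) -> assign | voices=[65 86 70 64]
Op 9: note_on(71): all voices busy, STEAL voice 3 (pitch 64, oldest) -> assign | voices=[65 86 70 71]
Op 10: note_on(67): all voices busy, STEAL voice 0 (pitch 65, oldest) -> assign | voices=[67 86 70 71]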